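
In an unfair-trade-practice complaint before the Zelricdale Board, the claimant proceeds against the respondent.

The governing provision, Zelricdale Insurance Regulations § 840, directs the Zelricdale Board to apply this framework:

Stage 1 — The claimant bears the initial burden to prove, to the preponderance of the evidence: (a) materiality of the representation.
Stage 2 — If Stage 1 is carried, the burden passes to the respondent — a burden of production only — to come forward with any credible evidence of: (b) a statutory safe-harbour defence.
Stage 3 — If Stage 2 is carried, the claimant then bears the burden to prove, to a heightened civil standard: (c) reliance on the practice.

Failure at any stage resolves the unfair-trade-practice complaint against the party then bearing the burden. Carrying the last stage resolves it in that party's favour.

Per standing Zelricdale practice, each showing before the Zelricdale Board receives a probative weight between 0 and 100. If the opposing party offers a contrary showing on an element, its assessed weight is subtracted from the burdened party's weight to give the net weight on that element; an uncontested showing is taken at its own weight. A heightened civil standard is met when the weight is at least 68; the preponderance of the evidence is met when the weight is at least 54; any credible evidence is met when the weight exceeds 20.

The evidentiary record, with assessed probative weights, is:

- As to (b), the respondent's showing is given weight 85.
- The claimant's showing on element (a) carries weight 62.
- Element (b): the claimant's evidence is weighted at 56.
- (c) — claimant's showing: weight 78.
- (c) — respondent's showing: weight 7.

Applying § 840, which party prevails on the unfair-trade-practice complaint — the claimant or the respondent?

claimant

Stage 1 (claimant, the preponderance of the evidence, weight is at least 54): (a) 62 ≥ 54 — meets.
  All elements met. The burden passes to the respondent.
Stage 2 (respondent, any credible evidence, weight exceeds 20): (b) net 85−56=29 > 20 — meets.
  All elements met. The burden passes to the claimant.
Stage 3 (claimant, a heightened civil standard, weight is at least 68): (c) net 78−7=71 ≥ 68 — meets.
  Stage 3 carried; the final stage is satisfied.
Every stage carried; the claimant prevails.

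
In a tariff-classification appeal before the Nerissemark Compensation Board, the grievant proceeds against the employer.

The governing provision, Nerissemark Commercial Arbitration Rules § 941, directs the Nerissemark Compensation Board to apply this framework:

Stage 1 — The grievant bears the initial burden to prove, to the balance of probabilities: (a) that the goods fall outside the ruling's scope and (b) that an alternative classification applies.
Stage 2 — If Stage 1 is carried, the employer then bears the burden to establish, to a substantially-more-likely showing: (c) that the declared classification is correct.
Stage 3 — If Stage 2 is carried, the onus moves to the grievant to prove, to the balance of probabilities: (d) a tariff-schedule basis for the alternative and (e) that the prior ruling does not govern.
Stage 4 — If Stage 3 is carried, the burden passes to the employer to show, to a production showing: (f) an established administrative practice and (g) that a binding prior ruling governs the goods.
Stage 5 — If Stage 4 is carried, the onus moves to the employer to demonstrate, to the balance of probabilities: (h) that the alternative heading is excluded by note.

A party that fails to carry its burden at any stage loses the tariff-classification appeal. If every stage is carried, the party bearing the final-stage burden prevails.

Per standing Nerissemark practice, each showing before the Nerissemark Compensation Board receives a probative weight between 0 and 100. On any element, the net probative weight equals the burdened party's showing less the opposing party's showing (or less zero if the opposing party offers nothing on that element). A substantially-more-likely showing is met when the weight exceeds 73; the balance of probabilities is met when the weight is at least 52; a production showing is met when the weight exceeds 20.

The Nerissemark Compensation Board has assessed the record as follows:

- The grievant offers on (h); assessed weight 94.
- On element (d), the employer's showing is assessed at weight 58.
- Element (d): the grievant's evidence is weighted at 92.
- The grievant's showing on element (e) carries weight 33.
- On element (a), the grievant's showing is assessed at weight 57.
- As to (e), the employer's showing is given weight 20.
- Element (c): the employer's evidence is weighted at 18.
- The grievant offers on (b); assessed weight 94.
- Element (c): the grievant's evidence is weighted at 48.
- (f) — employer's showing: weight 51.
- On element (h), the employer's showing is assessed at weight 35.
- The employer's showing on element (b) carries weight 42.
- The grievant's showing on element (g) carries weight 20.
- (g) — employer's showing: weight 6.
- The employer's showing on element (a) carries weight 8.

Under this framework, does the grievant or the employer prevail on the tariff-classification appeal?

Stage 1 — burden on grievant; standard: the balance of probabilities (weight is at least 52).
    (a): 57 − 8 = 49 < 52 [not met]
    (b): 94 − 42 = 52 ≥ 52 [met]
  Stage 1 not carried; the grievant fails its burden.
The analysis ends at Stage 1; the employer prevails.

employer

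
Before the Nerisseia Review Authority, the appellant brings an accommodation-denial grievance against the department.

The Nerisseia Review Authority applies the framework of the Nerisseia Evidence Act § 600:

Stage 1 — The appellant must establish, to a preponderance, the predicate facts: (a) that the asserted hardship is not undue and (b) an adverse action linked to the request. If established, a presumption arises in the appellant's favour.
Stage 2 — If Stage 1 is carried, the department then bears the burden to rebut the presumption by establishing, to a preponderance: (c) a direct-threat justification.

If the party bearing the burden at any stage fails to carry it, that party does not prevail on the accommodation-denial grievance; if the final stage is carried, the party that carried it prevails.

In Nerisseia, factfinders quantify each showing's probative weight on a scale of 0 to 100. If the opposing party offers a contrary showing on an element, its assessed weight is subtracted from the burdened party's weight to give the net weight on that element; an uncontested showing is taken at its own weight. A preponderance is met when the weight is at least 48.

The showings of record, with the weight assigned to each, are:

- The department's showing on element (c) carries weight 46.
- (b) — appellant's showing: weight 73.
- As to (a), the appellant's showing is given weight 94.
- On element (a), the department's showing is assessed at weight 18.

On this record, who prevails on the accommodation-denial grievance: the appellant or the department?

Stage 1 (appellant, a preponderance, weight is at least 48): (a) net 94−18=76 ≥ 48 — meets; (b) 73 ≥ 48 — meets.
  Stage 1 is satisfied; the onus moves to the department.
Stage 2 (department, a preponderance, weight is at least 48): (c) 46 < 48 — fails.
  Not every element is met, so the department fails to carry Stage 2.
The analysis ends at Stage 2; the appellant prevails.

appellant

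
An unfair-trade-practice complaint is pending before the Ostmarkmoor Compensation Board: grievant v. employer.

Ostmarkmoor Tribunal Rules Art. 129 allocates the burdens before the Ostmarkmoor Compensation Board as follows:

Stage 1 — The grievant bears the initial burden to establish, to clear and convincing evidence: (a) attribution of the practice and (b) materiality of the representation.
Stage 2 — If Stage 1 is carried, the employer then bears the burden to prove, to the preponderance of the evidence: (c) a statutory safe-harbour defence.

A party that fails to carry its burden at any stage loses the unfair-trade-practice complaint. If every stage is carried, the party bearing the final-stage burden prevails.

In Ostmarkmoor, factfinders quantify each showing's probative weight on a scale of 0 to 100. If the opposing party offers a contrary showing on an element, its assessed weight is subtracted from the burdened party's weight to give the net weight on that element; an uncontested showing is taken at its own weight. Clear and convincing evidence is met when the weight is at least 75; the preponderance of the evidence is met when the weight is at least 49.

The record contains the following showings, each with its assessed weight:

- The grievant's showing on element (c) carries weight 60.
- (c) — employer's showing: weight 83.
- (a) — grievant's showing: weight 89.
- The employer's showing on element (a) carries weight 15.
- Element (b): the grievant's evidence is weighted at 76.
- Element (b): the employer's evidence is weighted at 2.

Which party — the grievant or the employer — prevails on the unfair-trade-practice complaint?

At Stage 1 the grievant must meet clear and convincing evidence (weight is at least 75): on (a) the weight is 89 less the opposing 15 gives net 74, which does not reach 75, so (a) does not meet the standard; on (b) the weight is 76 less the opposing 2 gives net 74, < 75, so (b) does not meet the standard.
  The grievant does not carry Stage 1.
So the employer prevails.

employer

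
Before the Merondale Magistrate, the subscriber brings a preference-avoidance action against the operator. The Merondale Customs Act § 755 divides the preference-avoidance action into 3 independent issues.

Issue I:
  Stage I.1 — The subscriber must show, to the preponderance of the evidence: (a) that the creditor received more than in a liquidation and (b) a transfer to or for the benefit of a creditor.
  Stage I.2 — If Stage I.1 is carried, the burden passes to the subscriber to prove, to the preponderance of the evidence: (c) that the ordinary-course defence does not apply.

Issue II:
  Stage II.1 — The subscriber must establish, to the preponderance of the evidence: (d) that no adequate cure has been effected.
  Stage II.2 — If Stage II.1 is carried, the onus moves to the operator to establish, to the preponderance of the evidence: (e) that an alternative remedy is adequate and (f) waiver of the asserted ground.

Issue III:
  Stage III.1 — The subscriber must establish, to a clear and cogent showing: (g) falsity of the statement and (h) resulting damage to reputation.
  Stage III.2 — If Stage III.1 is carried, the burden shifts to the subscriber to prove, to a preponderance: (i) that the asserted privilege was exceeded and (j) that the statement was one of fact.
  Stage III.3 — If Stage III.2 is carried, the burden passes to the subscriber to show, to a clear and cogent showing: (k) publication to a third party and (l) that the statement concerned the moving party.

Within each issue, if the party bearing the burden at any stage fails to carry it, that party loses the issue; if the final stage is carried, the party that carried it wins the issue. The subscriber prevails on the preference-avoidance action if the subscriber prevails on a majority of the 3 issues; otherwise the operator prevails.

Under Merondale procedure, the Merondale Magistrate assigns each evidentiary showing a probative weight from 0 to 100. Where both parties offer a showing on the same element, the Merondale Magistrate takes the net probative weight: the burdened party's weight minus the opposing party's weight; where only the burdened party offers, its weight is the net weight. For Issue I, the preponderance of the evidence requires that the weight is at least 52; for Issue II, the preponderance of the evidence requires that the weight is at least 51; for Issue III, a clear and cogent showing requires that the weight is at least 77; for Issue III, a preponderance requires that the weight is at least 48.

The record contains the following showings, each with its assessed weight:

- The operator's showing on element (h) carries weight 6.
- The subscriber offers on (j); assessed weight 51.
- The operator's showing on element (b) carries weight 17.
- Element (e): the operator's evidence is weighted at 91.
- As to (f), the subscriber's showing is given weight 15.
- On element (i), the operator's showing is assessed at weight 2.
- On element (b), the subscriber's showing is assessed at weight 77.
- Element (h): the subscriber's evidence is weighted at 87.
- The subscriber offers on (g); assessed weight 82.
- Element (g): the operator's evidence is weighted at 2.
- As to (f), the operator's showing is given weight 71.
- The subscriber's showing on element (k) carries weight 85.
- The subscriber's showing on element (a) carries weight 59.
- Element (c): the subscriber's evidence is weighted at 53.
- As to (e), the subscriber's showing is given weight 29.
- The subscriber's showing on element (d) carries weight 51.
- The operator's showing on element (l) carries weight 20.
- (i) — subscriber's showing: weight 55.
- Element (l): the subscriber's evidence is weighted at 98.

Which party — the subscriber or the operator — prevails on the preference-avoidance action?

subscriber

— Issue I —
At Stage I.1 the subscriber must meet the preponderance of the evidence (weight is at least 52): on (a) the weight is 59, ≥ 52, so (a) meets the standard; on (b) the weight is 77 less the opposing 17 gives net 60, which does reach 52, so (b) meets the standard.
  All elements met. The subscriber retains the burden for Stage I.2.
At Stage I.2 the subscriber must meet the preponderance of the evidence (weight is at least 52): on (c) the weight is 53, ≥ 52, so (c) meets the standard.
  Stage I.2 carried; the final stage is satisfied.
All stages carried — the subscriber prevails on this issue.
— Issue II —
At Stage II.1 the subscriber must meet the preponderance of the evidence (weight is at least 51): on (d) the weight is 51, which does reach 51, so (d) meets the standard.
  Stage II.1 is satisfied; the onus moves to the operator.
At Stage II.2 the operator must meet the preponderance of the evidence (weight is at least 51): on (e) the weight is 91 less the opposing 29 gives net 62, which does reach 51, so (e) meets the standard; on (f) the weight is 71 less the opposing 15 gives net 56, which does reach 51, so (f) meets the standard.
  Stage II.2 carried; the final stage is satisfied.
With every stage satisfied, the operator prevails on this issue.
— Issue III —
Stage III.1 (subscriber, a clear and cogent showing, weight is at least 77): (g) net 82−2=80 ≥ 77 — meets; (h) net 87−6=81 ≥ 77 — meets.
  Stage III.1 is satisfied; the subscriber continues to bear the burden.
Stage III.2 (subscriber, a preponderance, weight is at least 48): (i) net 55−2=53 ≥ 48 — meets; (j) 51 ≥ 48 — meets.
  Stage III.2 carried; the burden remains with the subscriber.
Stage III.3 (subscriber, a clear and cogent showing, weight is at least 77): (k) 85 ≥ 77 — meets; (l) net 98−20=78 ≥ 77 — meets.
  Stage III.3 carried; the final stage is satisfied.
Every stage carried; the subscriber prevails on this issue.
Per-issue: Issue I → subscriber; Issue II → operator; Issue III → subscriber. The subscriber must prevail on a majority of issues; overall, the subscriber prevails.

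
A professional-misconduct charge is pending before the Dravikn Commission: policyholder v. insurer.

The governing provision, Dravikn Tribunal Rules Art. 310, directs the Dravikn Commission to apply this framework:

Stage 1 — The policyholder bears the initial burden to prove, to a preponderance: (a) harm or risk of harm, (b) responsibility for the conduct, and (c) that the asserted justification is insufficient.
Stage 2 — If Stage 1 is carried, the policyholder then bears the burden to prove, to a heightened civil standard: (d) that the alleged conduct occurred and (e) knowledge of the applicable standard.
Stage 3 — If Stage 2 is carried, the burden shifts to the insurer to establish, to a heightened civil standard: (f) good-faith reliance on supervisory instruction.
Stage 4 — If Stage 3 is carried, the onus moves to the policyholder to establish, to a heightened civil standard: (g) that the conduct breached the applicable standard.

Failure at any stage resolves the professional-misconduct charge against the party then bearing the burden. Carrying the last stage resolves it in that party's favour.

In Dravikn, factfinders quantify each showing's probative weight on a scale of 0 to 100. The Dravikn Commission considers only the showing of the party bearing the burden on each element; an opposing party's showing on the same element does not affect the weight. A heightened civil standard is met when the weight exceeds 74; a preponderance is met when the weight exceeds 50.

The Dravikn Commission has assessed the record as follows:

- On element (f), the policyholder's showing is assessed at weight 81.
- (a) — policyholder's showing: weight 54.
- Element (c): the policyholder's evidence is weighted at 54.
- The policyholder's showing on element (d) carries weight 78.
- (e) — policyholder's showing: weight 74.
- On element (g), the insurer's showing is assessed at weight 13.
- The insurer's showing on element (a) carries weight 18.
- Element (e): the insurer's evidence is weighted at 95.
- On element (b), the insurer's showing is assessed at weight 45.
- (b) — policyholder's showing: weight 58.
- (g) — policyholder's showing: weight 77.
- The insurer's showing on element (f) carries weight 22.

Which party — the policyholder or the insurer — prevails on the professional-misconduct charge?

insurer

Stage 1 (policyholder, a preponderance, weight exceeds 50): (a) 54 (insurer's 18 disregarded) > 50 — meets; (b) 58 (insurer's 45 disregarded) > 50 — meets; (c) 54 > 50 — meets.
  Stage 1 is satisfied; the policyholder continues to bear the burden.
Stage 2 (policyholder, a heightened civil standard, weight exceeds 74): (d) 78 > 74 — meets; (e) 74 (insurer's 95 disregarded) ≤ 74 — fails.
  Not every element is met, so the policyholder fails to carry Stage 2.
So the insurer prevails.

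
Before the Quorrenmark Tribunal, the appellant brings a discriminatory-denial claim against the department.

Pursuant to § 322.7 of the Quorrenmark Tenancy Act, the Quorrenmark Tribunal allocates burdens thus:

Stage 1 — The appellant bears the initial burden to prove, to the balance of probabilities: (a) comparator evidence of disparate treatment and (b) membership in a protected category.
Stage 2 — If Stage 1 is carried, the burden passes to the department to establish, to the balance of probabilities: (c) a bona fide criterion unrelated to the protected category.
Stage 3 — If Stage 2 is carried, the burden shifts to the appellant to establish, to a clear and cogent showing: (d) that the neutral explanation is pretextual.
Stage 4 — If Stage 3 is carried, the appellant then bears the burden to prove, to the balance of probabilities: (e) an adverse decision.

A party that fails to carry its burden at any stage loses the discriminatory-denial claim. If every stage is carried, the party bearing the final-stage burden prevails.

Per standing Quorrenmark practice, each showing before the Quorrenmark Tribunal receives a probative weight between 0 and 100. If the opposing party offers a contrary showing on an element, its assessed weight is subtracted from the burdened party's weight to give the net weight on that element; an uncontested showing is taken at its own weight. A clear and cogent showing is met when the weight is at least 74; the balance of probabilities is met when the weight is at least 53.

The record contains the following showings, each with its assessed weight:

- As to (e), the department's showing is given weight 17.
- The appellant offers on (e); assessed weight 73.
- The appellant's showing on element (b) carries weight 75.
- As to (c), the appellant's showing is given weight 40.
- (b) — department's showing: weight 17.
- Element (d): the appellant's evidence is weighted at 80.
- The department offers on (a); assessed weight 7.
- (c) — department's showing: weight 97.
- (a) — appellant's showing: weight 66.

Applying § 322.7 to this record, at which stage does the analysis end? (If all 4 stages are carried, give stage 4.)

stage 4

At Stage 1 the appellant must meet the balance of probabilities (weight is at least 53): on (a) the weight is 66 less the opposing 7 gives net 59, ≥ 53, so (a) meets the standard; on (b) the weight is 75 less the opposing 17 gives net 58, ≥ 53, so (b) meets the standard.
  All elements met. The burden passes to the department.
At Stage 2 the department must meet the balance of probabilities (weight is at least 53): on (c) the weight is 97 less the opposing 40 gives net 57, ≥ 53, so (c) meets the standard.
  Stage 2 is satisfied; the onus moves to the appellant.
At Stage 3 the appellant must meet a clear and cogent showing (weight is at least 74): on (d) the weight is 80, ≥ 74, so (d) meets the standard.
  Stage 3 is satisfied; the appellant continues to bear the burden.
At Stage 4 the appellant must meet the balance of probabilities (weight is at least 53): on (e) the weight is 73 less the opposing 17 gives net 56, which does reach 53, so (e) meets the standard.
  All elements met at the final stage.
All stages carried — the appellant prevails.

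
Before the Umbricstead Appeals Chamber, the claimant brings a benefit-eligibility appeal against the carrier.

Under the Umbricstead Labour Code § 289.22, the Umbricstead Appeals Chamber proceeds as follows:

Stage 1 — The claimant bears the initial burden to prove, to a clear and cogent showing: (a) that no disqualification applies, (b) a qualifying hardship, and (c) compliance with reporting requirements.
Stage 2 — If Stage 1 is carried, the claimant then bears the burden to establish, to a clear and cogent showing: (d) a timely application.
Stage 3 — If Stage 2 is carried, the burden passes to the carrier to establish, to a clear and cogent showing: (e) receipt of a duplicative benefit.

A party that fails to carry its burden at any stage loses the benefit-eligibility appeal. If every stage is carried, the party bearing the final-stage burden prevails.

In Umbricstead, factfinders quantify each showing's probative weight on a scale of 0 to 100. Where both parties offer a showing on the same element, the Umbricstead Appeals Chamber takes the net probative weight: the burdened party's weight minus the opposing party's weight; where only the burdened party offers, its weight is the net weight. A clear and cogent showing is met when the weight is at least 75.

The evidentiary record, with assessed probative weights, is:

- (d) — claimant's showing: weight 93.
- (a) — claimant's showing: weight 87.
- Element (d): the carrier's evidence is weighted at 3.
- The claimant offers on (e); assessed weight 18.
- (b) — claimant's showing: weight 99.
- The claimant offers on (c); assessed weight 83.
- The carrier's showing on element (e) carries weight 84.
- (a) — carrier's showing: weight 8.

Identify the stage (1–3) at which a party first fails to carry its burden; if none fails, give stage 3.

Stage 1 — burden on claimant; standard: a clear and cogent showing (weight is at least 75).
    (a): 87 − 8 = 79 ≥ 75 [met]
    (b): 99 ≥ 75 [met]
    (c): 83 ≥ 75 [met]
  Stage 1 carried; the burden remains with the claimant.
Stage 2 — burden on claimant; standard: a clear and cogent showing (weight is at least 75).
    (d): 93 − 3 = 90 ≥ 75 [met]
  Stage 2 is satisfied; the onus moves to the carrier.
Stage 3 — burden on carrier; standard: a clear and cogent showing (weight is at least 75).
    (e): 84 − 18 = 66 < 75 [not met]
  The carrier does not carry Stage 3.
The analysis ends at Stage 3; the claimant prevails.

stage 3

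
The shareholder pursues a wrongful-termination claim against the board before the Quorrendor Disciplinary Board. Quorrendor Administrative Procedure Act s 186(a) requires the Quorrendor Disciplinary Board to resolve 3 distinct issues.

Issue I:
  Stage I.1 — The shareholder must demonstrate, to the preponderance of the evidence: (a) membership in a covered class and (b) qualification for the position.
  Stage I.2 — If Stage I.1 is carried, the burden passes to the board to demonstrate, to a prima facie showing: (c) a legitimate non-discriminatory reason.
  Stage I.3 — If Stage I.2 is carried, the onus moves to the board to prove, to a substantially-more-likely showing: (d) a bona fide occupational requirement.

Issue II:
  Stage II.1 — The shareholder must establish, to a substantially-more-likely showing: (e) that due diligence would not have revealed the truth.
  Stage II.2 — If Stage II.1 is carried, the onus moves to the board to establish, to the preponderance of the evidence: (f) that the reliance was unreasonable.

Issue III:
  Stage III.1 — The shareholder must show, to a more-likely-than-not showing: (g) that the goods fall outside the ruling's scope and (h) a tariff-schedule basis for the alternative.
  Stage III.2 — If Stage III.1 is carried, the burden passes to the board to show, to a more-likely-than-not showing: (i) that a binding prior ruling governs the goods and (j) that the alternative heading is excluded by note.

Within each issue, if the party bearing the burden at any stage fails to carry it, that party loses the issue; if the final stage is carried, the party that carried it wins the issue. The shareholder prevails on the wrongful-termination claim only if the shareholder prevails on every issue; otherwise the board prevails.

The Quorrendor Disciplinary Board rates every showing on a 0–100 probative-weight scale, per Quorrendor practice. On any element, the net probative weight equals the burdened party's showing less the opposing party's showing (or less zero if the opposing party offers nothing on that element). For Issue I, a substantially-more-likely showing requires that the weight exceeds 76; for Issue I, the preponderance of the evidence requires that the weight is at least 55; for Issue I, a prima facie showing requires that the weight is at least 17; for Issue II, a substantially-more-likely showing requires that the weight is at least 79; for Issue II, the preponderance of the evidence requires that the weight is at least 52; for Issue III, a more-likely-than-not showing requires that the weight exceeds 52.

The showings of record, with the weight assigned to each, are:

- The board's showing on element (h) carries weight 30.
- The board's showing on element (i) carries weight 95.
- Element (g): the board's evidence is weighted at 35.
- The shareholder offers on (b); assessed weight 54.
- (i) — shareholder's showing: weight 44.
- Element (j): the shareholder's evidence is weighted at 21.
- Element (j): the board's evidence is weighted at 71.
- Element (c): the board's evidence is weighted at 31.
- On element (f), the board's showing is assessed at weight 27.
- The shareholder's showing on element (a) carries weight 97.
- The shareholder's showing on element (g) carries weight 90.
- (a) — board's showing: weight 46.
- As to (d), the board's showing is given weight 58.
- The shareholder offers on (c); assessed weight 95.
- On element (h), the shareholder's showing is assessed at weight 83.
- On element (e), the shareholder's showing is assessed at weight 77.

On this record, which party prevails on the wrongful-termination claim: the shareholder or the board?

board

— Issue I —
Stage I.1 — burden on shareholder; standard: the preponderance of the evidence (weight is at least 55).
    (a): 97 − 46 = 51 < 55 [not met]
    (b): 54 < 55 [not met]
  The shareholder does not carry Stage I.1.
So the board prevails on this issue.
— Issue II —
Stage II.1 — burden on shareholder; standard: a substantially-more-likely showing (weight is at least 79).
    (e): 77 < 79 [not met]
  Not every element is met, so the shareholder fails to carry Stage II.1.
So the board prevails on this issue.
— Issue III —
Stage III.1 (shareholder, a more-likely-than-not showing, weight exceeds 52): (g) net 90−35=55 > 52 — meets; (h) net 83−30=53 > 52 — meets.
  All elements met. The burden passes to the board.
Stage III.2 (board, a more-likely-than-not showing, weight exceeds 52): (i) net 95−44=51 ≤ 52 — fails; (j) net 71−21=50 ≤ 52 — fails.
  Not every element is met, so the board fails to carry Stage III.2.
The shareholder prevails on this issue.
Per-issue: Issue I → board; Issue II → board; Issue III → shareholder. The shareholder must prevail on every issue; overall, the board prevails.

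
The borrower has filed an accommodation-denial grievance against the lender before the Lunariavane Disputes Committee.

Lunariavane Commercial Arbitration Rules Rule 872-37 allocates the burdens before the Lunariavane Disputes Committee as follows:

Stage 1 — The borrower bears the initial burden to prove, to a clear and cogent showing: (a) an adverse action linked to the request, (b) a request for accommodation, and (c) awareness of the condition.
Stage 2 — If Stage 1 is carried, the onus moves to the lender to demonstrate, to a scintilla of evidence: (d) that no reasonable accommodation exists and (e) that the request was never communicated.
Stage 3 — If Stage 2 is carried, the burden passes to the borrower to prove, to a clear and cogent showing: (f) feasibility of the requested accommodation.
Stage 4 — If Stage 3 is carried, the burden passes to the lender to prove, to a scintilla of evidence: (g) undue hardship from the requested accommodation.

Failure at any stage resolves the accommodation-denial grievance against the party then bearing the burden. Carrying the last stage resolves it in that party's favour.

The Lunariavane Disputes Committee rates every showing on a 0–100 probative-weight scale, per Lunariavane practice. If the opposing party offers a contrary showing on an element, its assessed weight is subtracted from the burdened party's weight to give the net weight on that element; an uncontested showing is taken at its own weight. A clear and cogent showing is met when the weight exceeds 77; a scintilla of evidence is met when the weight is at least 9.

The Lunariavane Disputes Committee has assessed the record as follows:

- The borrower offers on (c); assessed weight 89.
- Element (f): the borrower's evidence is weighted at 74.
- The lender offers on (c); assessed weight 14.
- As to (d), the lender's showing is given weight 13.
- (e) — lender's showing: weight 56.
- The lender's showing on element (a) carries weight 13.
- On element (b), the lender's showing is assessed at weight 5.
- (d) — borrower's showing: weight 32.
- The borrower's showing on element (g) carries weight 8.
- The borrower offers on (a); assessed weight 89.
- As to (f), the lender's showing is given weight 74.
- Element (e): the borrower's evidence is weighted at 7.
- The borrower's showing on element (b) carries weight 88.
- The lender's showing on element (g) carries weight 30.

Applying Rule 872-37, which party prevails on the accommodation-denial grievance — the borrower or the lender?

lender

Stage 1 — burden on borrower; standard: a clear and cogent showing (weight exceeds 77).
    (a): 89 − 13 = 76 ≤ 77 [not met]
    (b): 88 − 5 = 83 > 77 [met]
    (c): 89 − 14 = 75 ≤ 77 [not met]
  Not every element is met, so the borrower fails to carry Stage 1.
The lender prevails.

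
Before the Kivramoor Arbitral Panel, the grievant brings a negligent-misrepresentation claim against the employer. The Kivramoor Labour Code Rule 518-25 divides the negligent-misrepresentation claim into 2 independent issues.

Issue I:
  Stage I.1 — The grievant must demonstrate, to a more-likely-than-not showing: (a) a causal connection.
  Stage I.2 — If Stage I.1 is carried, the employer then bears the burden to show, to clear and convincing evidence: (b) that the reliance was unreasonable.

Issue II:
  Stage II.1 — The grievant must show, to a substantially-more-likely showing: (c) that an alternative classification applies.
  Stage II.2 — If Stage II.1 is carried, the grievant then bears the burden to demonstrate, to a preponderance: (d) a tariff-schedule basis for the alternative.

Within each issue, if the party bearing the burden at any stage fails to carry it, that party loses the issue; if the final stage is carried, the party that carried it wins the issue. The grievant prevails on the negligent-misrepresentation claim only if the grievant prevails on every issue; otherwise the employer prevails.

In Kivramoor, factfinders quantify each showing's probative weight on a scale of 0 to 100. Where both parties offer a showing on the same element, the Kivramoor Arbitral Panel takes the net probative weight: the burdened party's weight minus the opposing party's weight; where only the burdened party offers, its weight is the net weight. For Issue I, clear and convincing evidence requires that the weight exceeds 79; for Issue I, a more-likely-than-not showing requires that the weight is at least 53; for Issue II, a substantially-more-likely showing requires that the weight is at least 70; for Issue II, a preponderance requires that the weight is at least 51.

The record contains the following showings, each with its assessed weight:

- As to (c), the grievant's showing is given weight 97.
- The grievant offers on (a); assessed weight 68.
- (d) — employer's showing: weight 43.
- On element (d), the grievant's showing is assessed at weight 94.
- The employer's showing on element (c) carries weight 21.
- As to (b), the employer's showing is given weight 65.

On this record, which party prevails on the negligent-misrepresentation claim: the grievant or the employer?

grievant

— Issue I —
Stage I.1 — burden on grievant; standard: a more-likely-than-not showing (weight is at least 53).
    (a): 68 ≥ 53 [met]
  Stage I.1 is satisfied; the onus moves to the employer.
Stage I.2 — burden on employer; standard: clear and convincing evidence (weight exceeds 79).
    (b): 65 ≤ 79 [not met]
  Not every element is met, so the employer fails to carry Stage I.2.
So the grievant prevails on this issue.
— Issue II —
Stage II.1 — burden on grievant; standard: a substantially-more-likely showing (weight is at least 70).
    (c): 97 − 21 = 76 ≥ 70 [met]
  Stage II.1 carried; the burden remains with the grievant.
Stage II.2 — burden on grievant; standard: a preponderance (weight is at least 51).
    (d): 94 − 43 = 51 ≥ 51 [met]
  The grievant carries the last stage.
With every stage satisfied, the grievant prevails on this issue.
Per-issue: Issue I → grievant; Issue II → grievant. The grievant must prevail on every issue; overall, the grievant prevails.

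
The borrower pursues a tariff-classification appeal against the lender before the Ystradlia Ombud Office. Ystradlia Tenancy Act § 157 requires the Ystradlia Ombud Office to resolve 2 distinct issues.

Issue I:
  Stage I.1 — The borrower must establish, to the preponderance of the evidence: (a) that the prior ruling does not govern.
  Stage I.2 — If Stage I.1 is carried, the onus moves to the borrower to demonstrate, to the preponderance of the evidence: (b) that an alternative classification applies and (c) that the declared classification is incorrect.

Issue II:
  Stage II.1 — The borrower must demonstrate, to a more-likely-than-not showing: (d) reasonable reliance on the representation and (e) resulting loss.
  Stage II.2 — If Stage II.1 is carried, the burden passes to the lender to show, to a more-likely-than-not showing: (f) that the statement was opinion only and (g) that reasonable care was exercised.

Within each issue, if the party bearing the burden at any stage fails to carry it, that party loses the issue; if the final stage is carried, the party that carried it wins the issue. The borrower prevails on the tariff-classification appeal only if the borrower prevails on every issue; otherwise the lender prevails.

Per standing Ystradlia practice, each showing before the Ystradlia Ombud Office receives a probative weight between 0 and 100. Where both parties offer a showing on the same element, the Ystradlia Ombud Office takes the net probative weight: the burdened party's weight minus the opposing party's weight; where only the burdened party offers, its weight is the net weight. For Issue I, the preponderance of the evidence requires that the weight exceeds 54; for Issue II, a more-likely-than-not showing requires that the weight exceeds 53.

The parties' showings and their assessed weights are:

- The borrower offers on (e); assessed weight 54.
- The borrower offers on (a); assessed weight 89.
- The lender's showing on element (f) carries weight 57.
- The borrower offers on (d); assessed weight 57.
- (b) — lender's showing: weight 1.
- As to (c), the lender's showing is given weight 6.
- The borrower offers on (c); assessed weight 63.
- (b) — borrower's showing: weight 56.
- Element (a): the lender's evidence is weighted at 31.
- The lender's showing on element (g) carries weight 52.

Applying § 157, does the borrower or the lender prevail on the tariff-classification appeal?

borrower

— Issue I —
Stage I.1 — burden on borrower; standard: the preponderance of the evidence (weight exceeds 54).
    (a): 89 − 31 = 58 > 54 [met]
  Stage I.1 is satisfied; the borrower continues to bear the burden.
Stage I.2 — burden on borrower; standard: the preponderance of the evidence (weight exceeds 54).
    (b): 56 − 1 = 55 > 54 [met]
    (c): 63 − 6 = 57 > 54 [met]
  Stage I.2 carried; the final stage is satisfied.
With every stage satisfied, the borrower prevails on this issue.
— Issue II —
At Stage II.1 the borrower must meet a more-likely-than-not showing (weight exceeds 53): on (d) the weight is 57, which does exceed 53, so (d) meets the standard; on (e) the weight is 54, which does exceed 53, so (e) meets the standard.
  All elements met. The burden passes to the lender.
At Stage II.2 the lender must meet a more-likely-than-not showing (weight exceeds 53): on (f) the weight is 57, which does exceed 53, so (f) meets the standard; on (g) the weight is 52, which does not exceed 53, so (g) does not meet the standard.
  Not every element is met, so the lender fails to carry Stage II.2.
The analysis ends at Stage II.2; the borrower prevails on this issue.
Per-issue: Issue I → borrower; Issue II → borrower. The borrower must prevail on every issue; overall, the borrower prevails.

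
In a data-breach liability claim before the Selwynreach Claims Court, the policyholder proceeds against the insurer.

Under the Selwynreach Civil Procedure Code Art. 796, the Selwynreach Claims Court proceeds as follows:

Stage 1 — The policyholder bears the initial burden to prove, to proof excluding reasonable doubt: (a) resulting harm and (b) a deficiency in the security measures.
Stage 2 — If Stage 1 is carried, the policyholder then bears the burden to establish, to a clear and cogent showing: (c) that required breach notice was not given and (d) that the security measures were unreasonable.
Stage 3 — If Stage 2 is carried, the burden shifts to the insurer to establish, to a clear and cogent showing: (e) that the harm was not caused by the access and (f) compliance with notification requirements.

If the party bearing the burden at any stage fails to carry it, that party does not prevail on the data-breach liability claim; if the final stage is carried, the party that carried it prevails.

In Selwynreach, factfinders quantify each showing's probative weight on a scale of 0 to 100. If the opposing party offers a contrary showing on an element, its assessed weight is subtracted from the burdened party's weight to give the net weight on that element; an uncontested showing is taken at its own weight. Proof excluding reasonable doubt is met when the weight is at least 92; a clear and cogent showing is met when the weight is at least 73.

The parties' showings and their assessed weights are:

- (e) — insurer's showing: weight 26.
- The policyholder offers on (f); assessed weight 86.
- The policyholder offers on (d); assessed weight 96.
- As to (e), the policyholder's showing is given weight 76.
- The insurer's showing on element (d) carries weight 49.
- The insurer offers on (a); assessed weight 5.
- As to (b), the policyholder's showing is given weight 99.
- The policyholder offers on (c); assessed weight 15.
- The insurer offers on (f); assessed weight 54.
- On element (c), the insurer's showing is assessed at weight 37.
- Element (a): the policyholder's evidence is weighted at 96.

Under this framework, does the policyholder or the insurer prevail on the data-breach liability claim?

insurer

Stage 1 (policyholder, proof excluding reasonable doubt, weight is at least 92): (a) net 96−5=91 < 92 — fails; (b) 99 ≥ 92 — meets.
  The policyholder does not carry Stage 1.
The analysis ends at Stage 1; the insurer prevails.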